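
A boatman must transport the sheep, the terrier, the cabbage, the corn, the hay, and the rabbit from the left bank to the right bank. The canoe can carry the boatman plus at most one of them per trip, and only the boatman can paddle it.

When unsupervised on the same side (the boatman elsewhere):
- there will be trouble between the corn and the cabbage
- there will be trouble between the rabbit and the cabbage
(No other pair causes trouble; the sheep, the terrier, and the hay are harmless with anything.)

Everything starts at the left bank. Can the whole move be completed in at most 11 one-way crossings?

No

Counting alone: the boatman can take at most 1 across per trip to the right bank, so moving all 6 needs at least 6 loaded trips out, with a return between consecutive ones — at least 11 crossings.
The safety rule pushes this higher. Following every safe sequence of crossings, the most of the 6 that can be at the right bank as the canoe arrives there on crossing 11 is 5 — never all 6.
So the move cannot be finished within 11 crossings. (The shortest complete plan takes 13:)
1. Boatman goes to the right bank with the cabbage.  [the left bank: the corn, the hay, the rabbit, the sheep, the terrier | the right bank: the cabbage]
2. Boatman goes back to the left bank alone.  [the left bank: the corn, the hay, the rabbit, the sheep, the terrier | the right bank: the cabbage]
3. Boatman goes to the right bank with the sheep.  [the left bank: the corn, the hay, the rabbit, the terrier | the right bank: the cabbage, the sheep]
4. Boatman goes back to the left bank alone.  [the left bank: the corn, the hay, the rabbit, the terrier | the right bank: the cabbage, the sheep]
5. Boatman goes to the right bank with the terrier.  [the left bank: the corn, the hay, the rabbit | the right bank: the cabbage, the sheep, the terrier]
6. Boatman goes back to the left bank alone.  [the left bank: the corn, the hay, the rabbit | the right bank: the cabbage, the sheep, the terrier]
7. Boatman goes to the right bank with the corn.  [the left bank: the hay, the rabbit | the right bank: the cabbage, the corn, the sheep, the terrier]
8. Boatman goes back to the left bank with the cabbage.  [the left bank: the cabbage, the hay, the rabbit | the right bank: the corn, the sheep, the terrier]
9. Boatman goes to the right bank with the rabbit.  [the left bank: the cabbage, the hay | the right bank: the corn, the rabbit, the sheep, the terrier]
10. Boatman goes back to the left bank alone.  [the left bank: the cabbage, the hay | the right bank: the corn, the rabbit, the sheep, the terrier]
11. Boatman goes to the right bank with the hay.  [the left bank: the cabbage | the right bank: the corn, the hay, the rabbit, the sheep, the terrier]
12. Boatman goes back to the left bank alone.  [the left bank: the cabbage | the right bank: the corn, the hay, the rabbit, the sheep, the terrier]
13. Boatman goes to the right bank with the cabbage.  [the left bank: — | the right bank: the cabbage, the corn, the hay, the rabbit, the sheep, the terrier]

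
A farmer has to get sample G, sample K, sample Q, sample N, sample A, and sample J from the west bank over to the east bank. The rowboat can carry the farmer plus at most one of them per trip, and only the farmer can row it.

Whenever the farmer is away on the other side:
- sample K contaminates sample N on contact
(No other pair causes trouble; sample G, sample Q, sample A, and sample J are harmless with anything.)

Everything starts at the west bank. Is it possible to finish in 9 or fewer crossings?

No

Counting alone: the farmer can take at most 1 across per trip to the east bank, so moving all 6 needs at least 6 loaded trips out, with a return between consecutive ones — at least 11 crossings.
Since 9 < 11, 9 crossings cannot be enough. (The shortest complete plan in fact takes 11:)
1. Farmer goes to the east bank with sample K.  [the west bank: sample A, sample G, sample J, sample N, sample Q | the east bank: sample K]
2. Farmer goes back to the west bank alone.  [the west bank: sample A, sample G, sample J, sample N, sample Q | the east bank: sample K]
3. Farmer goes to the east bank with sample G.  [the west bank: sample A, sample J, sample N, sample Q | the east bank: sample G, sample K]
4. Farmer goes back to the west bank alone.  [the west bank: sample A, sample J, sample N, sample Q | the east bank: sample G, sample K]
5. Farmer goes to the east bank with sample Q.  [the west bank: sample A, sample J, sample N | the east bank: sample G, sample K, sample Q]
6. Farmer goes back to the west bank alone.  [the west bank: sample A, sample J, sample N | the east bank: sample G, sample K, sample Q]
7. Farmer goes to the east bank with sample A.  [the west bank: sample J, sample N | the east bank: sample A, sample G, sample K, sample Q]
8. Farmer goes back to the west bank alone.  [the west bank: sample J, sample N | the east bank: sample A, sample G, sample K, sample Q]
9. Farmer goes to the east bank with sample J.  [the west bank: sample N | the east bank: sample A, sample G, sample J, sample K, sample Q]
10. Farmer goes back to the west bank alone.  [the west bank: sample N | the east bank: sample A, sample G, sample J, sample K, sample Q]
11. Farmer goes to the east bank with sample N.  [the west bank: — | the east bank: sample A, sample G, sample J, sample K, sample N, sample Q]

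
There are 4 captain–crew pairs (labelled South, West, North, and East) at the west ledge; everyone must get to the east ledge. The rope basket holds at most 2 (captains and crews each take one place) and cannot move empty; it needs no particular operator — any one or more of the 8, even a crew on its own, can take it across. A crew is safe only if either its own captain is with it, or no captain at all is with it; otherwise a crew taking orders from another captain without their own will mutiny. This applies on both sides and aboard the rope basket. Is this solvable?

Following every safe sequence of crossings from the start, the most of the 8 that can be at the east ledge as the rope basket arrives there on crossings 1, 3, 5 is 2, 3, 4 respectively; the best ever achieved is 4 of 8.
From crossing 7 on, no configuration arises that was not already reachable earlier: only 44 distinct safe configurations (who is on which side, and where the rope basket is) can ever be reached, none of them has everyone across, and every continuation just revisits them. So no valid plan exists.

No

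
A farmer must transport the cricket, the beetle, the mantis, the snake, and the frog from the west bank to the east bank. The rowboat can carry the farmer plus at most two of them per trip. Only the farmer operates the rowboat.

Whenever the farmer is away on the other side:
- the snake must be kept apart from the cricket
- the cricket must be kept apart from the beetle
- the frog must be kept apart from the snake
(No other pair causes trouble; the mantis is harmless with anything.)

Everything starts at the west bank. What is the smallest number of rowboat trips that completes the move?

5

Counting alone: the farmer can take at most 2 across per trip to the east bank, so moving all 5 needs at least 3 loaded trips out, with a return between consecutive ones — at least 5 crossings.
The plan below uses exactly 5 crossings, so it is optimal:
1. Farmer goes to the east bank with the cricket and the snake.
2. Farmer goes back to the west bank with the cricket.
3. Farmer goes to the east bank with the beetle and the mantis.
4. Farmer goes back to the west bank alone.
5. Farmer goes to the east bank with the cricket and the frog.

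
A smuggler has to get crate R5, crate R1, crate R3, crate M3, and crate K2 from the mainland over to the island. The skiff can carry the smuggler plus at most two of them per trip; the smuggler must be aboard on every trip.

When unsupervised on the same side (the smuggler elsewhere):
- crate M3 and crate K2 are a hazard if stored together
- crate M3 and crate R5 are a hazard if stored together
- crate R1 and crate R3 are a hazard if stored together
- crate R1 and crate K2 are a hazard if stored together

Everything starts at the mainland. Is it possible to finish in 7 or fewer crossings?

Yes — this plan uses 7 crossings (≤ 7):
1. Smuggler goes to the island with crate M3 and crate R1.
2. Smuggler goes back to the mainland alone.
3. Smuggler goes to the island with crate R5.
4. Smuggler goes back to the mainland with crate M3.
5. Smuggler goes to the island with crate K2 and crate R3.
6. Smuggler goes back to the mainland with crate R1.
7. Smuggler goes to the island with crate M3 and crate R1.

Yes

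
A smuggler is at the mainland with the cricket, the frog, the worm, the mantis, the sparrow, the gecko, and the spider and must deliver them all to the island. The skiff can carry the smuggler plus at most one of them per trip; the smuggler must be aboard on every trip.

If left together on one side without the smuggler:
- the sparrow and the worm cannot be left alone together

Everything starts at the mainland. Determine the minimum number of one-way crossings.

13

Counting alone: the smuggler can take at most 1 across per trip to the island, so moving all 7 needs at least 7 loaded trips out, with a return between consecutive ones — at least 13 crossings.
The plan below uses exactly 13 crossings, so it is optimal:
1. Smuggler goes to the island with the worm.  [the mainland: the cricket, the frog, the gecko, the mantis, the sparrow, the spider | the island: the worm]
2. Smuggler goes back to the mainland alone.  [the mainland: the cricket, the frog, the gecko, the mantis, the sparrow, the spider | the island: the worm]
3. Smuggler goes to the island with the cricket.  [the mainland: the frog, the gecko, the mantis, the sparrow, the spider | the island: the cricket, the worm]
4. Smuggler goes back to the mainland alone.  [the mainland: the frog, the gecko, the mantis, the sparrow, the spider | the island: the cricket, the worm]
5. Smuggler goes to the island with the frog.  [the mainland: the gecko, the mantis, the sparrow, the spider | the island: the cricket, the frog, the worm]
6. Smuggler goes back to the mainland alone.  [the mainland: the gecko, the mantis, the sparrow, the spider | the island: the cricket, the frog, the worm]
7. Smuggler goes to the island with the mantis.  [the mainland: the gecko, the sparrow, the spider | the island: the cricket, the frog, the mantis, the worm]
8. Smuggler goes back to the mainland alone.  [the mainland: the gecko, the sparrow, the spider | the island: the cricket, the frog, the mantis, the worm]
9. Smuggler goes to the island with the gecko.  [the mainland: the sparrow, the spider | the island: the cricket, the frog, the gecko, the mantis, the worm]
10. Smuggler goes back to the mainland alone.  [the mainland: the sparrow, the spider | the island: the cricket, the frog, the gecko, the mantis, the worm]
11. Smuggler goes to the island with the spider.  [the mainland: the sparrow | the island: the cricket, the frog, the gecko, the mantis, the spider, the worm]
12. Smuggler goes back to the mainland alone.  [the mainland: the sparrow | the island: the cricket, the frog, the gecko, the mantis, the spider, the worm]
13. Smuggler goes to the island with the sparrow.  [the mainland: — | the island: the cricket, the frog, the gecko, the mantis, the sparrow, the spider, the worm]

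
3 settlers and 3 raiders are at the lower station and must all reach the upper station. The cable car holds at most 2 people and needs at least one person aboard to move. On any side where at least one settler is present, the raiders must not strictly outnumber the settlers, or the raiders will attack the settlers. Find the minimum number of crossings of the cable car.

Counting alone: each trip to the upper station takes at most 2 across and each return brings at least 1 back, so after t trips out (and t−1 returns) at most 2t − (t−1) of the 6 are across; that first reaches 6 at t = 5, so at least 9 crossings are needed.
The safety rule pushes this higher. Following every safe sequence of crossings, the most of the 6 that can be at the upper station as the cable car arrives there on crossing 9 is 5 — never all 6.
So no plan with fewer than 11 crossings exists, and this one achieves 11:
1. 2 raiders → the upper station.  (the lower station: 3S 1R; the upper station: 0S 2R)
2. 1 raider ← the lower station.  (the lower station: 3S 2R; the upper station: 0S 1R)
3. 2 raiders → the upper station.  (the lower station: 3S 0R; the upper station: 0S 3R)
4. 1 raider ← the lower station.  (the lower station: 3S 1R; the upper station: 0S 2R)
5. 2 settlers → the upper station.  (the lower station: 1S 1R; the upper station: 2S 2R)
6. 1 settler and 1 raider ← the lower station.  (the lower station: 2S 2R; the upper station: 1S 1R)
7. 2 settlers → the upper station.  (the lower station: 0S 2R; the upper station: 3S 1R)
8. 1 raider ← the lower station.  (the lower station: 0S 3R; the upper station: 3S 0R)
9. 2 raiders → the upper station.  (the lower station: 0S 1R; the upper station: 3S 2R)
10. 1 raider ← the lower station.  (the lower station: 0S 2R; the upper station: 3S 1R)
11. 2 raiders → the upper station.  (the lower station: 0S 0R; the upper station: 3S 3R)

11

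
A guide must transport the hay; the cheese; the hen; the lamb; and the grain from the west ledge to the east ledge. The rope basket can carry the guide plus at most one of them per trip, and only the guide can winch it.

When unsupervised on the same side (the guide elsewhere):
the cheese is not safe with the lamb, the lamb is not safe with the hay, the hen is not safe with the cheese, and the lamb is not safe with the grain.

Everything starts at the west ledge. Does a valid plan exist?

No

Whatever the first load, the items left behind include a forbidden pair without the guide. No opening move is safe, so no plan exists.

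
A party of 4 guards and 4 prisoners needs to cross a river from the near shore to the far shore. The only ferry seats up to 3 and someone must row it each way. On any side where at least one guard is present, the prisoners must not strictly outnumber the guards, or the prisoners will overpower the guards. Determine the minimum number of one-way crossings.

Counting alone: each trip to the far shore takes at most 3 across and each return brings at least 1 back, so after t trips out (and t−1 returns) at most 3t − (t−1) of the 8 are across; that first reaches 8 at t = 4, so at least 7 crossings are needed.
The safety rule pushes this higher. Following every safe sequence of crossings, the most of the 8 that can be at the far shore as the ferry arrives there on crossing 7 is 7 — never all 8.
So no plan with fewer than 9 crossings exists, and this one achieves 9:
1. 2 prisoners → the far shore.  (the near shore: 4G 2P; the far shore: 0G 2P)
2. 1 prisoner ← the near shore.  (the near shore: 4G 3P; the far shore: 0G 1P)
3. 3 prisoners → the far shore.  (the near shore: 4G 0P; the far shore: 0G 4P)
4. 1 prisoner ← the near shore.  (the near shore: 4G 1P; the far shore: 0G 3P)
5. 3 guards → the far shore.  (the near shore: 1G 1P; the far shore: 3G 3P)
6. 1 guard and 1 prisoner ← the near shore.  (the near shore: 2G 2P; the far shore: 2G 2P)
7. 2 guards → the far shore.  (the near shore: 0G 2P; the far shore: 4G 2P)
8. 1 prisoner ← the near shore.  (the near shore: 0G 3P; the far shore: 4G 1P)
9. 3 prisoners → the far shore.  (the near shore: 0G 0P; the far shore: 4G 4P)

9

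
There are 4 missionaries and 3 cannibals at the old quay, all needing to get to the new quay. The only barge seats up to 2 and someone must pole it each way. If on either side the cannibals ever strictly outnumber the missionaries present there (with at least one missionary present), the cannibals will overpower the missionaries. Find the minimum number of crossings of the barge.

Counting alone: each trip to the new quay takes at most 2 across and each return brings at least 1 back, so after t trips out (and t−1 returns) at most 2t − (t−1) of the 7 are across; that first reaches 7 at t = 6, so at least 11 crossings are needed.
The plan below uses exactly 11 crossings, so it is optimal:
1. 2 cannibals → the new quay.  (the old quay: 4M 1C; the new quay: 0M 2C)
2. 1 cannibal ← the old quay.  (the old quay: 4M 2C; the new quay: 0M 1C)
3. 2 cannibals → the new quay.  (the old quay: 4M 0C; the new quay: 0M 3C)
4. 1 cannibal ← the old quay.  (the old quay: 4M 1C; the new quay: 0M 2C)
5. 2 missionaries → the new quay.  (the old quay: 2M 1C; the new quay: 2M 2C)
6. 1 cannibal ← the old quay.  (the old quay: 2M 2C; the new quay: 2M 1C)
7. 1 missionary and 1 cannibal → the new quay.  (the old quay: 1M 1C; the new quay: 3M 2C)
8. 1 missionary ← the old quay.  (the old quay: 2M 1C; the new quay: 2M 2C)
9. 1 missionary and 1 cannibal → the new quay.  (the old quay: 1M 0C; the new quay: 3M 3C)
10. 1 cannibal ← the old quay.  (the old quay: 1M 1C; the new quay: 3M 2C)
11. 1 missionary and 1 cannibal → the new quay.  (the old quay: 0M 0C; the new quay: 4M 3C)

11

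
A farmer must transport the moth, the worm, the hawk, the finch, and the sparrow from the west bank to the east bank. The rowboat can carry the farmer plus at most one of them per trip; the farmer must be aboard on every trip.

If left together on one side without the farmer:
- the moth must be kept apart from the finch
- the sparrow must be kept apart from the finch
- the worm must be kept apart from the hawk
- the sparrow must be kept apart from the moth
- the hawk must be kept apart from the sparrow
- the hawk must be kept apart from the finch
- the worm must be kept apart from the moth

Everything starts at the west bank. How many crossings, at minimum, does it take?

impossible

Whatever the first load, the items left behind include a forbidden pair without the farmer. No opening move is safe, so no plan exists.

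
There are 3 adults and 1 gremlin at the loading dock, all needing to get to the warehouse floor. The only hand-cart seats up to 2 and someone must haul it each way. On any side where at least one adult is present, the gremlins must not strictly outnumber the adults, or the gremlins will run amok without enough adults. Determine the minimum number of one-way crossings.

Counting alone: each trip to the warehouse floor takes at most 2 across and each return brings at least 1 back, so after t trips out (and t−1 returns) at most 2t − (t−1) of the 4 are across; that first reaches 4 at t = 3, so at least 5 crossings are needed.
The plan below uses exactly 5 crossings, so it is optimal:
1. 1 adult and 1 gremlin → the warehouse floor.  (the loading dock: 2A 0G; the warehouse floor: 1A 1G)
2. 1 gremlin ← the loading dock.  (the loading dock: 2A 1G; the warehouse floor: 1A 0G)
3. 1 adult and 1 gremlin → the warehouse floor.  (the loading dock: 1A 0G; the warehouse floor: 2A 1G)
4. 1 gremlin ← the loading dock.  (the loading dock: 1A 1G; the warehouse floor: 2A 0G)
5. 1 adult and 1 gremlin → the warehouse floor.  (the loading dock: 0A 0G; the warehouse floor: 3A 1G)

5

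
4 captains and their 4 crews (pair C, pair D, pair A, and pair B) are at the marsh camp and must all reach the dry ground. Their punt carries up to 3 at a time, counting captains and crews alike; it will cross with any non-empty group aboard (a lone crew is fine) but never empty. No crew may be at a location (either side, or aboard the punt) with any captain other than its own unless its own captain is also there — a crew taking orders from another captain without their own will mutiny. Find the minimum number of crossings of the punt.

Counting alone: each trip to the dry ground takes at most 3 across and each return brings at least 1 back, so after t trips out (and t−1 returns) at most 3t − (t−1) of the 8 are across; that first reaches 8 at t = 4, so at least 7 crossings are needed.
The safety rule pushes this higher. Following every safe sequence of crossings, the most of the 8 that can be at the dry ground as the punt arrives there on crossing 7 is 7 — never all 8.
So no plan with fewer than 9 crossings exists, and this one achieves 9:
1. captain C and crew C cross → the dry ground.
2. captain C crosses ← the marsh camp.
3. captain C, captain D, and crew D cross → the dry ground.
4. captain C and crew C cross ← the marsh camp.
5. captain A, captain B, and captain C cross → the dry ground.
6. crew D crosses ← the marsh camp.
7. crew C and crew D cross → the dry ground.
8. crew C crosses ← the marsh camp.
9. crew A, crew B, and crew C cross → the dry ground.

9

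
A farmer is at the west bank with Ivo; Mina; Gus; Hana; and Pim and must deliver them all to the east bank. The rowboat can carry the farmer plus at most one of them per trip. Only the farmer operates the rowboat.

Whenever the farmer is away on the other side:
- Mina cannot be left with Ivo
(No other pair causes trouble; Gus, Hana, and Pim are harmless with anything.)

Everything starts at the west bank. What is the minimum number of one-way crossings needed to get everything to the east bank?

Counting alone: the farmer can take at most 1 across per trip to the east bank, so moving all 5 needs at least 5 loaded trips out, with a return between consecutive ones — at least 9 crossings.
The plan below uses exactly 9 crossings, so it is optimal:
1. Farmer goes to the east bank with Ivo.
2. Farmer goes back to the west bank alone.
3. Farmer goes to the east bank with Gus.
4. Farmer goes back to the west bank alone.
5. Farmer goes to the east bank with Hana.
6. Farmer goes back to the west bank alone.
7. Farmer goes to the east bank with Pim.
8. Farmer goes back to the west bank alone.
9. Farmer goes to the east bank with Mina.

9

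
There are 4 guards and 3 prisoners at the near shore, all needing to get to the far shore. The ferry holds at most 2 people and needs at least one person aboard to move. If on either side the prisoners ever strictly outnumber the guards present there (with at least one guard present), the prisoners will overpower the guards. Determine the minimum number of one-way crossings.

11

Counting alone: each trip to the far shore takes at most 2 across and each return brings at least 1 back, so after t trips out (and t−1 returns) at most 2t − (t−1) of the 7 are across; that first reaches 7 at t = 6, so at least 11 crossings are needed.
The plan below uses exactly 11 crossings, so it is optimal:
1. 2 prisoners → the far shore.  (the near shore: 4G 1P; the far shore: 0G 2P)
2. 1 prisoner ← the near shore.  (the near shore: 4G 2P; the far shore: 0G 1P)
3. 2 prisoners → the far shore.  (the near shore: 4G 0P; the far shore: 0G 3P)
4. 1 prisoner ← the near shore.  (the near shore: 4G 1P; the far shore: 0G 2P)
5. 2 guards → the far shore.  (the near shore: 2G 1P; the far shore: 2G 2P)
6. 1 prisoner ← the near shore.  (the near shore: 2G 2P; the far shore: 2G 1P)
7. 1 guard and 1 prisoner → the far shore.  (the near shore: 1G 1P; the far shore: 3G 2P)
8. 1 guard ← the near shore.  (the near shore: 2G 1P; the far shore: 2G 2P)
9. 1 guard and 1 prisoner → the far shore.  (the near shore: 1G 0P; the far shore: 3G 3P)
10. 1 prisoner ← the near shore.  (the near shore: 1G 1P; the far shore: 3G 2P)
11. 1 guard and 1 prisoner → the far shore.  (the near shore: 0G 0P; the far shore: 4G 3P)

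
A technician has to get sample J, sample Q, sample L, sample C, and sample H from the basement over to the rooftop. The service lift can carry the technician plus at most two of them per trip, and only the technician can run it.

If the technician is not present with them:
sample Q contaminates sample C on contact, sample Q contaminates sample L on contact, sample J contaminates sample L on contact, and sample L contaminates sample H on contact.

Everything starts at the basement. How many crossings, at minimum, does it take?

5

Counting alone: the technician can take at most 2 across per trip to the rooftop, so moving all 5 needs at least 3 loaded trips out, with a return between consecutive ones — at least 5 crossings.
The plan below uses exactly 5 crossings, so it is optimal:
1. Technician goes to the rooftop with sample L and sample Q.  [the basement: sample C, sample H, sample J | the rooftop: sample L, sample Q]
2. Technician goes back to the basement with sample L.  [the basement: sample C, sample H, sample J, sample L | the rooftop: sample Q]
3. Technician goes to the rooftop with sample H and sample J.  [the basement: sample C, sample L | the rooftop: sample H, sample J, sample Q]
4. Technician goes back to the basement alone.  [the basement: sample C, sample L | the rooftop: sample H, sample J, sample Q]
5. Technician goes to the rooftop with sample C and sample L.  [the basement: — | the rooftop: sample C, sample H, sample J, sample L, sample Q]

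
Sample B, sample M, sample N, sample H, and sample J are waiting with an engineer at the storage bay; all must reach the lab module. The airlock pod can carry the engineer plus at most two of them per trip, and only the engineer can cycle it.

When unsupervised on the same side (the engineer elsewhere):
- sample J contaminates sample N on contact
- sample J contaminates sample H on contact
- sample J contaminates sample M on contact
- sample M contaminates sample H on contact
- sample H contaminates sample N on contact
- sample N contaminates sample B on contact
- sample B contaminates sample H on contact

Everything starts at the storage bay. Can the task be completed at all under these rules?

No

Whatever the first load, the items left behind include a forbidden pair without the engineer. No opening move is safe, so no plan exists.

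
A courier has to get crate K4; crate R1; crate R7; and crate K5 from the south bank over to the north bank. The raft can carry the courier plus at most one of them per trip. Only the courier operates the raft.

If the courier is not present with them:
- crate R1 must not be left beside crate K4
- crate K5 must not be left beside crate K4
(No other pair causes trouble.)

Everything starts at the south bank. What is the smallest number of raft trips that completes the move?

9

Counting alone: the courier can take at most 1 across per trip to the north bank, so moving all 4 needs at least 4 loaded trips out, with a return between consecutive ones — at least 7 crossings.
The safety rule pushes this higher. Following every safe sequence of crossings, the most of the 4 that can be at the north bank as the raft arrives there on crossing 7 is 3 — never all 4.
So no plan with fewer than 9 crossings exists, and this one achieves 9:
1. Courier goes to the north bank with crate K4.  [the south bank: crate K5, crate R1, crate R7 | the north bank: crate K4]
2. Courier goes back to the south bank alone.  [the south bank: crate K5, crate R1, crate R7 | the north bank: crate K4]
3. Courier goes to the north bank with crate R1.  [the south bank: crate K5, crate R7 | the north bank: crate K4, crate R1]
4. Courier goes back to the south bank with crate K4.  [the south bank: crate K4, crate K5, crate R7 | the north bank: crate R1]
5. Courier goes to the north bank with crate K5.  [the south bank: crate K4, crate R7 | the north bank: crate K5, crate R1]
6. Courier goes back to the south bank alone.  [the south bank: crate K4, crate R7 | the north bank: crate K5, crate R1]
7. Courier goes to the north bank with crate R7.  [the south bank: crate K4 | the north bank: crate K5, crate R1, crate R7]
8. Courier goes back to the south bank alone.  [the south bank: crate K4 | the north bank: crate K5, crate R1, crate R7]
9. Courier goes to the north bank with crate K4.  [the south bank: — | the north bank: crate K4, crate K5, crate R1, crate R7]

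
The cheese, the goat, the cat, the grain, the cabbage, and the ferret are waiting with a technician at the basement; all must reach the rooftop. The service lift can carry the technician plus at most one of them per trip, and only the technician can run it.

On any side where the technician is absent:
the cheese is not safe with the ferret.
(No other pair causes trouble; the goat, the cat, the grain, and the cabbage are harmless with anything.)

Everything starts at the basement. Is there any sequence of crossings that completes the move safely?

Yes

1. Technician goes to the rooftop with the cheese.  [the basement: the cabbage, the cat, the ferret, the goat, the grain | the rooftop: the cheese]
2. Technician goes back to the basement alone.  [the basement: the cabbage, the cat, the ferret, the goat, the grain | the rooftop: the cheese]
3. Technician goes to the rooftop with the goat.  [the basement: the cabbage, the cat, the ferret, the grain | the rooftop: the cheese, the goat]
4. Technician goes back to the basement alone.  [the basement: the cabbage, the cat, the ferret, the grain | the rooftop: the cheese, the goat]
5. Technician goes to the rooftop with the cat.  [the basement: the cabbage, the ferret, the grain | the rooftop: the cat, the cheese, the goat]
6. Technician goes back to the basement alone.  [the basement: the cabbage, the ferret, the grain | the rooftop: the cat, the cheese, the goat]
7. Technician goes to the rooftop with the grain.  [the basement: the cabbage, the ferret | the rooftop: the cat, the cheese, the goat, the grain]
8. Technician goes back to the basement alone.  [the basement: the cabbage, the ferret | the rooftop: the cat, the cheese, the goat, the grain]
9. Technician goes to the rooftop with the cabbage.  [the basement: the ferret | the rooftop: the cabbage, the cat, the cheese, the goat, the grain]
10. Technician goes back to the basement alone.  [the basement: the ferret | the rooftop: the cabbage, the cat, the cheese, the goat, the grain]
11. Technician goes to the rooftop with the ferret.  [the basement: — | the rooftop: the cabbage, the cat, the cheese, the ferret, the goat, the grain]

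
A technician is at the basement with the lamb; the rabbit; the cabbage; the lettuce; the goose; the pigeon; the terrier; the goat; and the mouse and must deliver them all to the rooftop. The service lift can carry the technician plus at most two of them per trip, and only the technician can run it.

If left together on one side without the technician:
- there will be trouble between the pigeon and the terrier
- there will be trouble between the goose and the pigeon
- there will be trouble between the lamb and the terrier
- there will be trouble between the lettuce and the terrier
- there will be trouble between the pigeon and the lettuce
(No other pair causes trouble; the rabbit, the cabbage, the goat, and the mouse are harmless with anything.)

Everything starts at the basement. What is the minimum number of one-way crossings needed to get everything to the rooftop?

Counting alone: the technician can take at most 2 across per trip to the rooftop, so moving all 9 needs at least 5 loaded trips out, with a return between consecutive ones — at least 9 crossings.
The safety rule pushes this higher. Following every safe sequence of crossings, the most of the 9 that can be at the rooftop as the service lift arrives there on crossings 9, 11, 13 is 6, 7, 8 respectively — never all 9.
So no plan with fewer than 15 crossings exists, and this one achieves 15:
1. Technician goes to the rooftop with the pigeon and the terrier.  [the basement: the cabbage, the goat, the goose, the lamb, the lettuce, the mouse, the rabbit | the rooftop: the pigeon, the terrier]
2. Technician goes back to the basement with the pigeon.  [the basement: the cabbage, the goat, the goose, the lamb, the lettuce, the mouse, the pigeon, the rabbit | the rooftop: the terrier]
3. Technician goes to the rooftop with the lamb and the pigeon.  [the basement: the cabbage, the goat, the goose, the lettuce, the mouse, the rabbit | the rooftop: the lamb, the pigeon, the terrier]
4. Technician goes back to the basement with the terrier.  [the basement: the cabbage, the goat, the goose, the lettuce, the mouse, the rabbit, the terrier | the rooftop: the lamb, the pigeon]
5. Technician goes to the rooftop with the lettuce and the rabbit.  [the basement: the cabbage, the goat, the goose, the mouse, the terrier | the rooftop: the lamb, the lettuce, the pigeon, the rabbit]
6. Technician goes back to the basement with the lettuce.  [the basement: the cabbage, the goat, the goose, the lettuce, the mouse, the terrier | the rooftop: the lamb, the pigeon, the rabbit]
7. Technician goes to the rooftop with the cabbage and the lettuce.  [the basement: the goat, the goose, the mouse, the terrier | the rooftop: the cabbage, the lamb, the lettuce, the pigeon, the rabbit]
8. Technician goes back to the basement with the lettuce.  [the basement: the goat, the goose, the lettuce, the mouse, the terrier | the rooftop: the cabbage, the lamb, the pigeon, the rabbit]
9. Technician goes to the rooftop with the goose and the lettuce.  [the basement: the goat, the mouse, the terrier | the rooftop: the cabbage, the goose, the lamb, the lettuce, the pigeon, the rabbit]
10. Technician goes back to the basement with the pigeon.  [the basement: the goat, the mouse, the pigeon, the terrier | the rooftop: the cabbage, the goose, the lamb, the lettuce, the rabbit]
11. Technician goes to the rooftop with the goat and the pigeon.  [the basement: the mouse, the terrier | the rooftop: the cabbage, the goat, the goose, the lamb, the lettuce, the pigeon, the rabbit]
12. Technician goes back to the basement with the pigeon.  [the basement: the mouse, the pigeon, the terrier | the rooftop: the cabbage, the goat, the goose, the lamb, the lettuce, the rabbit]
13. Technician goes to the rooftop with the mouse and the pigeon.  [the basement: the terrier | the rooftop: the cabbage, the goat, the goose, the lamb, the lettuce, the mouse, the pigeon, the rabbit]
14. Technician goes back to the basement with the pigeon.  [the basement: the pigeon, the terrier | the rooftop: the cabbage, the goat, the goose, the lamb, the lettuce, the mouse, the rabbit]
15. Technician goes to the rooftop with the pigeon and the terrier.  [the basement: — | the rooftop: the cabbage, the goat, the goose, the lamb, the lettuce, the mouse, the pigeon, the rabbit, the terrier]

15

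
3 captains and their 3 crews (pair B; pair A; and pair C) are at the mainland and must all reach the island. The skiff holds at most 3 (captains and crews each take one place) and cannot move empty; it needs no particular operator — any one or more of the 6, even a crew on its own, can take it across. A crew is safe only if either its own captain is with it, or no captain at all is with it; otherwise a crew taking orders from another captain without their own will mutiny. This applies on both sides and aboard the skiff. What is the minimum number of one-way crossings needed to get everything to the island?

5

Counting alone: each trip to the island takes at most 3 across and each return brings at least 1 back, so after t trips out (and t−1 returns) at most 3t − (t−1) of the 6 are across; that first reaches 6 at t = 3, so at least 5 crossings are needed.
The plan below uses exactly 5 crossings, so it is optimal:
1. captain B and crew B cross → the island.
2. captain B crosses ← the mainland.
3. captain A, captain B, and captain C cross → the island.
4. crew B crosses ← the mainland.
5. crew A, crew B, and crew C cross → the island.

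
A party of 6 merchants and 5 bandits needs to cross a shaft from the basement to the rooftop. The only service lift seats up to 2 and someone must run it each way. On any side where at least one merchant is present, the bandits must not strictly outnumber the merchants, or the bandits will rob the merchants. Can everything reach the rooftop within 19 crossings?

Yes — this plan uses 19 crossings (≤ 19):
1. 2 bandits → the rooftop.  (the basement: 6M 3B; the rooftop: 0M 2B)
2. 1 bandit ← the basement.  (the basement: 6M 4B; the rooftop: 0M 1B)
3. 2 bandits → the rooftop.  (the basement: 6M 2B; the rooftop: 0M 3B)
4. 1 bandit ← the basement.  (the basement: 6M 3B; the rooftop: 0M 2B)
5. 2 merchants → the rooftop.  (the basement: 4M 3B; the rooftop: 2M 2B)
6. 1 bandit ← the basement.  (the basement: 4M 4B; the rooftop: 2M 1B)
7. 1 merchant and 1 bandit → the rooftop.  (the basement: 3M 3B; the rooftop: 3M 2B)
8. 1 merchant ← the basement.  (the basement: 4M 3B; the rooftop: 2M 2B)
9. 1 merchant and 1 bandit → the rooftop.  (the basement: 3M 2B; the rooftop: 3M 3B)
10. 1 bandit ← the basement.  (the basement: 3M 3B; the rooftop: 3M 2B)
11. 1 merchant and 1 bandit → the rooftop.  (the basement: 2M 2B; the rooftop: 4M 3B)
12. 1 merchant ← the basement.  (the basement: 3M 2B; the rooftop: 3M 3B)
13. 1 merchant and 1 bandit → the rooftop.  (the basement: 2M 1B; the rooftop: 4M 4B)
14. 1 bandit ← the basement.  (the basement: 2M 2B; the rooftop: 4M 3B)
15. 1 merchant and 1 bandit → the rooftop.  (the basement: 1M 1B; the rooftop: 5M 4B)
16. 1 merchant ← the basement.  (the basement: 2M 1B; the rooftop: 4M 4B)
17. 1 merchant and 1 bandit → the rooftop.  (the basement: 1M 0B; the rooftop: 5M 5B)
18. 1 bandit ← the basement.  (the basement: 1M 1B; the rooftop: 5M 4B)
19. 1 merchant and 1 bandit → the rooftop.  (the basement: 0M 0B; the rooftop: 6M 5B)

Yes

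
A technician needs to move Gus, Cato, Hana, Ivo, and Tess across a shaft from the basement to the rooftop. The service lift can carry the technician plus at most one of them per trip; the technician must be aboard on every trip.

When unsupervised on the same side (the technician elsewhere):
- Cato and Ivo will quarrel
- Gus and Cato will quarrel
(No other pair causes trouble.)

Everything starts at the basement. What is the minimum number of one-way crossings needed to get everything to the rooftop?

Counting alone: the technician can take at most 1 across per trip to the rooftop, so moving all 5 needs at least 5 loaded trips out, with a return between consecutive ones — at least 9 crossings.
The safety rule pushes this higher. Following every safe sequence of crossings, the most of the 5 that can be at the rooftop as the service lift arrives there on crossing 9 is 4 — never all 5.
So no plan with fewer than 11 crossings exists, and this one achieves 11:
1. Technician goes to the rooftop with Cato.
2. Technician goes back to the basement alone.
3. Technician goes to the rooftop with Gus.
4. Technician goes back to the basement with Cato.
5. Technician goes to the rooftop with Ivo.
6. Technician goes back to the basement alone.
7. Technician goes to the rooftop with Hana.
8. Technician goes back to the basement alone.
9. Technician goes to the rooftop with Tess.
10. Technician goes back to the basement alone.
11. Technician goes to the rooftop with Cato.

11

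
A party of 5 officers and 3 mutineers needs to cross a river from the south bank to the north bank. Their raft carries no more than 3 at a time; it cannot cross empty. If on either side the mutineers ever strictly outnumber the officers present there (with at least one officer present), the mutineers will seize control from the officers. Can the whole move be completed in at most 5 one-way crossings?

Counting alone: each trip to the north bank takes at most 3 across and each return brings at least 1 back, so after t trips out (and t−1 returns) at most 3t − (t−1) of the 8 are across; that first reaches 8 at t = 4, so at least 7 crossings are needed.
Since 5 < 7, 5 crossings cannot be enough. (The shortest complete plan in fact takes 7:)
1. 2 mutineers → the north bank.  (the south bank: 5O 1M; the north bank: 0O 2M)
2. 1 mutineer ← the south bank.  (the south bank: 5O 2M; the north bank: 0O 1M)
3. 2 officers and 1 mutineer → the north bank.  (the south bank: 3O 1M; the north bank: 2O 2M)
4. 1 mutineer ← the south bank.  (the south bank: 3O 2M; the north bank: 2O 1M)
5. 1 officer and 2 mutineers → the north bank.  (the south bank: 2O 0M; the north bank: 3O 3M)
6. 1 mutineer ← the south bank.  (the south bank: 2O 1M; the north bank: 3O 2M)
7. 2 officers and 1 mutineer → the north bank.  (the south bank: 0O 0M; the north bank: 5O 3M)

No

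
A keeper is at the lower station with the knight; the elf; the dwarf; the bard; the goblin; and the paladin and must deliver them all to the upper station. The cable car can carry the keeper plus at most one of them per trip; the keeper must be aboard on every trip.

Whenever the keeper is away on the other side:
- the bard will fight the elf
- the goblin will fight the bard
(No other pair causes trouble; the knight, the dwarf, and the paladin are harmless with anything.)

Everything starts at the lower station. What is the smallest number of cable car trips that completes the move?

Counting alone: the keeper can take at most 1 across per trip to the upper station, so moving all 6 needs at least 6 loaded trips out, with a return between consecutive ones — at least 11 crossings.
The safety rule pushes this higher. Following every safe sequence of crossings, the most of the 6 that can be at the upper station as the cable car arrives there on crossing 11 is 5 — never all 6.
So no plan with fewer than 13 crossings exists, and this one achieves 13:
1. Keeper goes to the upper station with the bard.  [the lower station: the dwarf, the elf, the goblin, the knight, the paladin | the upper station: the bard]
2. Keeper goes back to the lower station alone.  [the lower station: the dwarf, the elf, the goblin, the knight, the paladin | the upper station: the bard]
3. Keeper goes to the upper station with the knight.  [the lower station: the dwarf, the elf, the goblin, the paladin | the upper station: the bard, the knight]
4. Keeper goes back to the lower station alone.  [the lower station: the dwarf, the elf, the goblin, the paladin | the upper station: the bard, the knight]
5. Keeper goes to the upper station with the elf.  [the lower station: the dwarf, the goblin, the paladin | the upper station: the bard, the elf, the knight]
6. Keeper goes back to the lower station with the bard.  [the lower station: the bard, the dwarf, the goblin, the paladin | the upper station: the elf, the knight]
7. Keeper goes to the upper station with the goblin.  [the lower station: the bard, the dwarf, the paladin | the upper station: the elf, the goblin, the knight]
8. Keeper goes back to the lower station alone.  [the lower station: the bard, the dwarf, the paladin | the upper station: the elf, the goblin, the knight]
9. Keeper goes to the upper station with the dwarf.  [the lower station: the bard, the paladin | the upper station: the dwarf, the elf, the goblin, the knight]
10. Keeper goes back to the lower station alone.  [the lower station: the bard, the paladin | the upper station: the dwarf, the elf, the goblin, the knight]
11. Keeper goes to the upper station with the paladin.  [the lower station: the bard | the upper station: the dwarf, the elf, the goblin, the knight, the paladin]
12. Keeper goes back to the lower station alone.  [the lower station: the bard | the upper station: the dwarf, the elf, the goblin, the knight, the paladin]
13. Keeper goes to the upper station with the bard.  [the lower station: — | the upper station: the bard, the dwarf, the elf, the goblin, the knight, the paladin]

13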